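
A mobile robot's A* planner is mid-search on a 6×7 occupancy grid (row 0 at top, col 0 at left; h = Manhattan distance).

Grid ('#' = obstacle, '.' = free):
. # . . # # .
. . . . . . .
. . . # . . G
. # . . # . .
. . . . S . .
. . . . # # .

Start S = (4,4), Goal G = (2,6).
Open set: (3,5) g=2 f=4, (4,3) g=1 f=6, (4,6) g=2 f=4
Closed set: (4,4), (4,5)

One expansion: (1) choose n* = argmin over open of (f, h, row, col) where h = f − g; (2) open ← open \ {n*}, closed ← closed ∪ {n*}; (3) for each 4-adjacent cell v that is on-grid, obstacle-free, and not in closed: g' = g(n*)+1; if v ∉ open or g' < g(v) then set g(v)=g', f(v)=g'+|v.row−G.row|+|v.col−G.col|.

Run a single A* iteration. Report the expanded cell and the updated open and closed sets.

expanded=(3,5); open=[(2,5) g=3 f=4, (3,6) g=3 f=4, (4,3) g=1 f=6, (4,6) g=2 f=4]; closed=[(3,5), (4,4), (4,5)]

step 1: expand (3,5) (f=4, h=2) → closed; open now [(2,5) g=3 f=4, (3,6) g=3 f=4, (4,3) g=1 f=6, (4,6) g=2 f=4]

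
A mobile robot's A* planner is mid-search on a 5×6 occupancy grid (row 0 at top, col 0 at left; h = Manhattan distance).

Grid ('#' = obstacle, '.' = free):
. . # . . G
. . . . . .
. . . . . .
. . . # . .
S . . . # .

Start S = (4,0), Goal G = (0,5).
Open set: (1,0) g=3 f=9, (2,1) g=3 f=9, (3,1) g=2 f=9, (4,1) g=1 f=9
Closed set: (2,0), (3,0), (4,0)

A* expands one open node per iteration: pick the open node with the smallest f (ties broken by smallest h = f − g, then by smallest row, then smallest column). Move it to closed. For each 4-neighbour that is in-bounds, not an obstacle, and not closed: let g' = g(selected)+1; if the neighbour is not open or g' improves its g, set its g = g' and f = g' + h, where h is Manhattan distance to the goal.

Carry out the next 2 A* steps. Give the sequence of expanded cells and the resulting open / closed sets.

order=[(1,0) → (0,0)]; open=[(0,1) g=5 f=9, (1,1) g=4 f=9, (2,1) g=3 f=9, (3,1) g=2 f=9, (4,1) g=1 f=9]; closed=[(0,0), (1,0), (2,0), (3,0), (4,0)]

step 1: expand (1,0) (f=9, h=6) → closed; open now [(0,0) g=4 f=9, (1,1) g=4 f=9, (2,1) g=3 f=9, (3,1) g=2 f=9, (4,1) g=1 f=9]
step 2: expand (0,0) (f=9, h=5) → closed; open now [(0,1) g=5 f=9, (1,1) g=4 f=9, (2,1) g=3 f=9, (3,1) g=2 f=9, (4,1) g=1 f=9]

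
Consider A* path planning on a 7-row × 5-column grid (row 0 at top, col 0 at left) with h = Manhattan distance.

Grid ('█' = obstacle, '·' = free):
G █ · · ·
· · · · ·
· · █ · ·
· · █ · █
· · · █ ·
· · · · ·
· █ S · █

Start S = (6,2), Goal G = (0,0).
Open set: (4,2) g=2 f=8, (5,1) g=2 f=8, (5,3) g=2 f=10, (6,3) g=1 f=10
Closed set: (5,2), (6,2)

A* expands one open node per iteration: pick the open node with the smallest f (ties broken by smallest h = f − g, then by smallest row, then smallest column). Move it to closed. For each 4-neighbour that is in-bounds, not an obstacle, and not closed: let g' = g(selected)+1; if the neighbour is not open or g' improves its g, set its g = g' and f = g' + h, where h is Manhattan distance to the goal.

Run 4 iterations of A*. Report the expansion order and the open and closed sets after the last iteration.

order=[(4,2) → (4,1) → (3,1) → (2,1)]; open=[(1,1) g=6 f=8, (2,0) g=6 f=8, (3,0) g=5 f=8, (4,0) g=4 f=8, (5,1) g=2 f=8, (5,3) g=2 f=10, (6,3) g=1 f=10]; closed=[(2,1), (3,1), (4,1), (4,2), (5,2), (6,2)]

step 1: expand (4,2) (f=8, h=6) → closed; open now [(4,1) g=3 f=8, (5,1) g=2 f=8, (5,3) g=2 f=10, (6,3) g=1 f=10]
step 2: expand (4,1) (f=8, h=5) → closed; open now [(3,1) g=4 f=8, (4,0) g=4 f=8, (5,1) g=2 f=8, (5,3) g=2 f=10, (6,3) g=1 f=10]
step 3: expand (3,1) (f=8, h=4) → closed; open now [(2,1) g=5 f=8, (3,0) g=5 f=8, (4,0) g=4 f=8, (5,1) g=2 f=8, (5,3) g=2 f=10, (6,3) g=1 f=10]
step 4: expand (2,1) (f=8, h=3) → closed; open now [(1,1) g=6 f=8, (2,0) g=6 f=8, (3,0) g=5 f=8, (4,0) g=4 f=8, (5,1) g=2 f=8, (5,3) g=2 f=10, (6,3) g=1 f=10]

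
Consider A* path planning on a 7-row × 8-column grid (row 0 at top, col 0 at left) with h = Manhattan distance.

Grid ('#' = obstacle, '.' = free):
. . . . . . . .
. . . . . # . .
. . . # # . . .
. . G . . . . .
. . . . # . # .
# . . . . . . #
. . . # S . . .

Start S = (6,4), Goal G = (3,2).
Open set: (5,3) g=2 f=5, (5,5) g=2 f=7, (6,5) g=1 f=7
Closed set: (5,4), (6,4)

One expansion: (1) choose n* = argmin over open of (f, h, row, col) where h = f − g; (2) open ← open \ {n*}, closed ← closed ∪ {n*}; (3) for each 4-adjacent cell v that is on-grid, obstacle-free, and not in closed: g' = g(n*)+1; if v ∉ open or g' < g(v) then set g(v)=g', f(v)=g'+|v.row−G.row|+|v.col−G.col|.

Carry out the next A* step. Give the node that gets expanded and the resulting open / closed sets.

step 1: expand (5,3) (f=5, h=3) → closed; open now [(4,3) g=3 f=5, (5,2) g=3 f=5, (5,5) g=2 f=7, (6,5) g=1 f=7]

expanded=(5,3); open=[(4,3) g=3 f=5, (5,2) g=3 f=5, (5,5) g=2 f=7, (6,5) g=1 f=7]; closed=[(5,3), (5,4), (6,4)]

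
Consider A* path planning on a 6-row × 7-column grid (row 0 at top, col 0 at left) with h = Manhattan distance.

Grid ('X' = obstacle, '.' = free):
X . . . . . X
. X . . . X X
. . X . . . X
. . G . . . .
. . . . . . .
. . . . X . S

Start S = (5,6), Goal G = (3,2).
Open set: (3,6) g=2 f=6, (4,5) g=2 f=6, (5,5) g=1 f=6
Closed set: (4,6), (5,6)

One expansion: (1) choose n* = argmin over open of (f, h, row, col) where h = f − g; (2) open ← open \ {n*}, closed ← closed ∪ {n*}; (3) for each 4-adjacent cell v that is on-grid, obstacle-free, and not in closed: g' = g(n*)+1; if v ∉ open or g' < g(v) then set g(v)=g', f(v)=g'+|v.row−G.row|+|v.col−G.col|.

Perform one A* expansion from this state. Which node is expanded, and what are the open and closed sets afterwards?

step 1: expand (3,6) (f=6, h=4) → closed; open now [(3,5) g=3 f=6, (4,5) g=2 f=6, (5,5) g=1 f=6]

expanded=(3,6); open=[(3,5) g=3 f=6, (4,5) g=2 f=6, (5,5) g=1 f=6]; closed=[(3,6), (4,6), (5,6)]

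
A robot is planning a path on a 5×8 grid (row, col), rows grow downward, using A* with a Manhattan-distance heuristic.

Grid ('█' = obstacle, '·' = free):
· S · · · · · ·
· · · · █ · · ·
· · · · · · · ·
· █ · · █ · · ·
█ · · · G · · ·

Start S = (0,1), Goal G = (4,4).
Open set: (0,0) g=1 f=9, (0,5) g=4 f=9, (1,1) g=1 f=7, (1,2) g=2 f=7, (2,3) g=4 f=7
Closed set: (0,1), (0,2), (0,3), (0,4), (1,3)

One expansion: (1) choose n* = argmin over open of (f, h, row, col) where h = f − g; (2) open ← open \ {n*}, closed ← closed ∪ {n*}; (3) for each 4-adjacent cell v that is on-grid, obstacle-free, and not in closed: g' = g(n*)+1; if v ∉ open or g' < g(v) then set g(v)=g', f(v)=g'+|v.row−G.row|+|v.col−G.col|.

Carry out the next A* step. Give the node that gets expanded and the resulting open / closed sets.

step 1: expand (2,3) (f=7, h=3) → closed; open now [(0,0) g=1 f=9, (0,5) g=4 f=9, (1,1) g=1 f=7, (1,2) g=2 f=7, (2,2) g=5 f=9, (2,4) g=5 f=7, (3,3) g=5 f=7]

expanded=(2,3); open=[(0,0) g=1 f=9, (0,5) g=4 f=9, (1,1) g=1 f=7, (1,2) g=2 f=7, (2,2) g=5 f=9, (2,4) g=5 f=7, (3,3) g=5 f=7]; closed=[(0,1), (0,2), (0,3), (0,4), (1,3), (2,3)]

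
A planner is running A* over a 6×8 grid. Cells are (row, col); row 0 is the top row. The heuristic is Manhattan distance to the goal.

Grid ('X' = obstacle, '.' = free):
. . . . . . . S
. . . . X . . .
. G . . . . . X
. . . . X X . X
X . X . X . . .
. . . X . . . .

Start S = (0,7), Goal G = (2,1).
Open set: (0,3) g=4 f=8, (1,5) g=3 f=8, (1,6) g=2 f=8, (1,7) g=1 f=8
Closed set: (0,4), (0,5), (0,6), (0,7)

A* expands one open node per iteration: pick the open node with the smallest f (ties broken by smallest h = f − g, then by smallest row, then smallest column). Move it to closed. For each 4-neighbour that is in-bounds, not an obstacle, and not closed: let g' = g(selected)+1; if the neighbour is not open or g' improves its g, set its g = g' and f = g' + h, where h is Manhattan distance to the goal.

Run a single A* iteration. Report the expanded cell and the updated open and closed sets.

expanded=(0,3); open=[(0,2) g=5 f=8, (1,3) g=5 f=8, (1,5) g=3 f=8, (1,6) g=2 f=8, (1,7) g=1 f=8]; closed=[(0,3), (0,4), (0,5), (0,6), (0,7)]

step 1: expand (0,3) (f=8, h=4) → closed; open now [(0,2) g=5 f=8, (1,3) g=5 f=8, (1,5) g=3 f=8, (1,6) g=2 f=8, (1,7) g=1 f=8]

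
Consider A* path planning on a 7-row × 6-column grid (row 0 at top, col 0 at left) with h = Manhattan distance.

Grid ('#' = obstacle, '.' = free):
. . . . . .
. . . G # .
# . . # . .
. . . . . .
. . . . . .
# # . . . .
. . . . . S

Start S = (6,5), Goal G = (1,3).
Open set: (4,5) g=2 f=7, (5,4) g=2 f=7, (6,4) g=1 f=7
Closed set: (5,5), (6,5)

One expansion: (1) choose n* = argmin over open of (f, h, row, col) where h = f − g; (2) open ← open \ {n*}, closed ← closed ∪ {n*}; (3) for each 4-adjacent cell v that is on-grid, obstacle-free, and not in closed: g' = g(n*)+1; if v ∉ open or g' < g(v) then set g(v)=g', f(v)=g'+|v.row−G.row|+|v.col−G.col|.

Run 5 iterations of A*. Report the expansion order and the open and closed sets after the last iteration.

step 1: expand (4,5) (f=7, h=5) → closed; open now [(3,5) g=3 f=7, (4,4) g=3 f=7, (5,4) g=2 f=7, (6,4) g=1 f=7]
step 2: expand (3,5) (f=7, h=4) → closed; open now [(2,5) g=4 f=7, (3,4) g=4 f=7, (4,4) g=3 f=7, (5,4) g=2 f=7, (6,4) g=1 f=7]
step 3: expand (2,5) (f=7, h=3) → closed; open now [(1,5) g=5 f=7, (2,4) g=5 f=7, (3,4) g=4 f=7, (4,4) g=3 f=7, (5,4) g=2 f=7, (6,4) g=1 f=7]
step 4: expand (1,5) (f=7, h=2) → closed; open now [(0,5) g=6 f=9, (2,4) g=5 f=7, (3,4) g=4 f=7, (4,4) g=3 f=7, (5,4) g=2 f=7, (6,4) g=1 f=7]
step 5: expand (2,4) (f=7, h=2) → closed; open now [(0,5) g=6 f=9, (3,4) g=4 f=7, (4,4) g=3 f=7, (5,4) g=2 f=7, (6,4) g=1 f=7]

order=[(4,5) → (3,5) → (2,5) → (1,5) → (2,4)]; open=[(0,5) g=6 f=9, (3,4) g=4 f=7, (4,4) g=3 f=7, (5,4) g=2 f=7, (6,4) g=1 f=7]; closed=[(1,5), (2,4), (2,5), (3,5), (4,5), (5,5), (6,5)]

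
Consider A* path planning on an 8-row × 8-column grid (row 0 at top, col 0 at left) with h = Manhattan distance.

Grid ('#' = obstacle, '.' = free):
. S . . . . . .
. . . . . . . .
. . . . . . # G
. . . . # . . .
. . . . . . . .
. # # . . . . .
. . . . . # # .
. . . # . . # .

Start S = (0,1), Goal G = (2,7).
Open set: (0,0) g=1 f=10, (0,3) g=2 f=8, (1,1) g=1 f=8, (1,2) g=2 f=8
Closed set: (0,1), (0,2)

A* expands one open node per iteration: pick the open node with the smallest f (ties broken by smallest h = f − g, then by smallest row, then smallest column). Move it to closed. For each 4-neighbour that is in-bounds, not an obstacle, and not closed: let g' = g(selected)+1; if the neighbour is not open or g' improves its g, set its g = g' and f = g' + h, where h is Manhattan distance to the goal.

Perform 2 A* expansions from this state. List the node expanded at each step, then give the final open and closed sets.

order=[(0,3) → (0,4)]; open=[(0,0) g=1 f=10, (0,5) g=4 f=8, (1,1) g=1 f=8, (1,2) g=2 f=8, (1,3) g=3 f=8, (1,4) g=4 f=8]; closed=[(0,1), (0,2), (0,3), (0,4)]

step 1: expand (0,3) (f=8, h=6) → closed; open now [(0,0) g=1 f=10, (0,4) g=3 f=8, (1,1) g=1 f=8, (1,2) g=2 f=8, (1,3) g=3 f=8]
step 2: expand (0,4) (f=8, h=5) → closed; open now [(0,0) g=1 f=10, (0,5) g=4 f=8, (1,1) g=1 f=8, (1,2) g=2 f=8, (1,3) g=3 f=8, (1,4) g=4 f=8]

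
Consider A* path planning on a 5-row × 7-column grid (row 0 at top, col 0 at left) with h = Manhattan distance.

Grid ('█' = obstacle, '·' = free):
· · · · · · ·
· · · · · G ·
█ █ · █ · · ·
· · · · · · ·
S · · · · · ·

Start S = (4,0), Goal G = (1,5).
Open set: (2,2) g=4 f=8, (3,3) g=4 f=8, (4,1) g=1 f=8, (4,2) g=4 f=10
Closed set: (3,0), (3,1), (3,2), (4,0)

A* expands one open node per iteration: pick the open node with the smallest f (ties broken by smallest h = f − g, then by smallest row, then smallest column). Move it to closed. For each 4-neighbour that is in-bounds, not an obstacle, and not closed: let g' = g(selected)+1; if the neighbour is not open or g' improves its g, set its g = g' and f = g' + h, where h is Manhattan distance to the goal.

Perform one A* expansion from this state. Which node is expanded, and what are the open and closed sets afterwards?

step 1: expand (2,2) (f=8, h=4) → closed; open now [(1,2) g=5 f=8, (3,3) g=4 f=8, (4,1) g=1 f=8, (4,2) g=4 f=10]

expanded=(2,2); open=[(1,2) g=5 f=8, (3,3) g=4 f=8, (4,1) g=1 f=8, (4,2) g=4 f=10]; closed=[(2,2), (3,0), (3,1), (3,2), (4,0)]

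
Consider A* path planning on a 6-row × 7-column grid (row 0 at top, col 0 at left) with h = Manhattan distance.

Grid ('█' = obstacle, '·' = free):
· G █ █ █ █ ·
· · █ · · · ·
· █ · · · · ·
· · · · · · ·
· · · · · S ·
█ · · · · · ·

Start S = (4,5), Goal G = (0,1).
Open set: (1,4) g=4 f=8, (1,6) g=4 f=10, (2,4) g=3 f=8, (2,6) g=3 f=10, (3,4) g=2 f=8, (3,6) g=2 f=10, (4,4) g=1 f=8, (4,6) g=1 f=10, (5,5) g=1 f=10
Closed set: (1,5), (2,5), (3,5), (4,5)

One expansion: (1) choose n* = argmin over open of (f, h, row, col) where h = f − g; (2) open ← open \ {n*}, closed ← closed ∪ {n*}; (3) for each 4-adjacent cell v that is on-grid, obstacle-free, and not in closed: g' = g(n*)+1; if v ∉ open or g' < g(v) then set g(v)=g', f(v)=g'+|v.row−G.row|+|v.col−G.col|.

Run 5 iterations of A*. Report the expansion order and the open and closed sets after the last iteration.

order=[(1,4) → (1,3) → (2,4) → (2,3) → (2,2)]; open=[(1,6) g=4 f=10, (2,6) g=3 f=10, (3,2) g=6 f=10, (3,3) g=5 f=10, (3,4) g=2 f=8, (3,6) g=2 f=10, (4,4) g=1 f=8, (4,6) g=1 f=10, (5,5) g=1 f=10]; closed=[(1,3), (1,4), (1,5), (2,2), (2,3), (2,4), (2,5), (3,5), (4,5)]

step 1: expand (1,4) (f=8, h=4) → closed; open now [(1,3) g=5 f=8, (1,6) g=4 f=10, (2,4) g=3 f=8, (2,6) g=3 f=10, (3,4) g=2 f=8, (3,6) g=2 f=10, (4,4) g=1 f=8, (4,6) g=1 f=10, (5,5) g=1 f=10]
step 2: expand (1,3) (f=8, h=3) → closed; open now [(1,6) g=4 f=10, (2,3) g=6 f=10, (2,4) g=3 f=8, (2,6) g=3 f=10, (3,4) g=2 f=8, (3,6) g=2 f=10, (4,4) g=1 f=8, (4,6) g=1 f=10, (5,5) g=1 f=10]
step 3: expand (2,4) (f=8, h=5) → closed; open now [(1,6) g=4 f=10, (2,3) g=4 f=8, (2,6) g=3 f=10, (3,4) g=2 f=8, (3,6) g=2 f=10, (4,4) g=1 f=8, (4,6) g=1 f=10, (5,5) g=1 f=10]
step 4: expand (2,3) (f=8, h=4) → closed; open now [(1,6) g=4 f=10, (2,2) g=5 f=8, (2,6) g=3 f=10, (3,3) g=5 f=10, (3,4) g=2 f=8, (3,6) g=2 f=10, (4,4) g=1 f=8, (4,6) g=1 f=10, (5,5) g=1 f=10]
step 5: expand (2,2) (f=8, h=3) → closed; open now [(1,6) g=4 f=10, (2,6) g=3 f=10, (3,2) g=6 f=10, (3,3) g=5 f=10, (3,4) g=2 f=8, (3,6) g=2 f=10, (4,4) g=1 f=8, (4,6) g=1 f=10, (5,5) g=1 f=10]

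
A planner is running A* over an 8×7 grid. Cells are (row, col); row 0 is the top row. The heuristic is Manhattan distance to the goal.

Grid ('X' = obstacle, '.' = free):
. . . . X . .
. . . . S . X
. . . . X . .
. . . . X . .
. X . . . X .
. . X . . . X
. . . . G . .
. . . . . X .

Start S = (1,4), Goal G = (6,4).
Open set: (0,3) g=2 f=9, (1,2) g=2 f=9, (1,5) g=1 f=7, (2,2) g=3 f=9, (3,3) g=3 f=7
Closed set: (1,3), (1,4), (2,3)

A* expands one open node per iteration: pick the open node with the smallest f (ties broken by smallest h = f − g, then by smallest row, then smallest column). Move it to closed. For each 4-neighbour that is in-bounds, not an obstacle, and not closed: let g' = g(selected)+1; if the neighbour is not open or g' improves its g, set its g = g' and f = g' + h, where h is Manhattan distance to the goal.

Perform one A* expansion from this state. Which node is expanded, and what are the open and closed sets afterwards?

step 1: expand (3,3) (f=7, h=4) → closed; open now [(0,3) g=2 f=9, (1,2) g=2 f=9, (1,5) g=1 f=7, (2,2) g=3 f=9, (3,2) g=4 f=9, (4,3) g=4 f=7]

expanded=(3,3); open=[(0,3) g=2 f=9, (1,2) g=2 f=9, (1,5) g=1 f=7, (2,2) g=3 f=9, (3,2) g=4 f=9, (4,3) g=4 f=7]; closed=[(1,3), (1,4), (2,3), (3,3)]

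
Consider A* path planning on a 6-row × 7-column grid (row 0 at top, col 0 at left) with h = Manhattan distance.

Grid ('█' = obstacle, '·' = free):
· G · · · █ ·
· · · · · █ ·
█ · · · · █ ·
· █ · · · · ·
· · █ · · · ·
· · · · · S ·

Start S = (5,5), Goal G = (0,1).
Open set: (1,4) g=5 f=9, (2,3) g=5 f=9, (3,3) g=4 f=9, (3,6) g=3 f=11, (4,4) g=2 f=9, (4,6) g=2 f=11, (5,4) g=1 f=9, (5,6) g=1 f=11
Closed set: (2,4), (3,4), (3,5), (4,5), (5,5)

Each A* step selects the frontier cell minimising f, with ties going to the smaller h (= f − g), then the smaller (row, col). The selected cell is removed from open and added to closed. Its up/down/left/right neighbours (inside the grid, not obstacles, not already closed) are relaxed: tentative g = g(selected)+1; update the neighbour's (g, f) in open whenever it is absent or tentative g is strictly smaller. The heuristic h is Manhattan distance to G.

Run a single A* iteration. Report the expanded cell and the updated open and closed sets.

step 1: expand (1,4) (f=9, h=4) → closed; open now [(0,4) g=6 f=9, (1,3) g=6 f=9, (2,3) g=5 f=9, (3,3) g=4 f=9, (3,6) g=3 f=11, (4,4) g=2 f=9, (4,6) g=2 f=11, (5,4) g=1 f=9, (5,6) g=1 f=11]

expanded=(1,4); open=[(0,4) g=6 f=9, (1,3) g=6 f=9, (2,3) g=5 f=9, (3,3) g=4 f=9, (3,6) g=3 f=11, (4,4) g=2 f=9, (4,6) g=2 f=11, (5,4) g=1 f=9, (5,6) g=1 f=11]; closed=[(1,4), (2,4), (3,4), (3,5), (4,5), (5,5)]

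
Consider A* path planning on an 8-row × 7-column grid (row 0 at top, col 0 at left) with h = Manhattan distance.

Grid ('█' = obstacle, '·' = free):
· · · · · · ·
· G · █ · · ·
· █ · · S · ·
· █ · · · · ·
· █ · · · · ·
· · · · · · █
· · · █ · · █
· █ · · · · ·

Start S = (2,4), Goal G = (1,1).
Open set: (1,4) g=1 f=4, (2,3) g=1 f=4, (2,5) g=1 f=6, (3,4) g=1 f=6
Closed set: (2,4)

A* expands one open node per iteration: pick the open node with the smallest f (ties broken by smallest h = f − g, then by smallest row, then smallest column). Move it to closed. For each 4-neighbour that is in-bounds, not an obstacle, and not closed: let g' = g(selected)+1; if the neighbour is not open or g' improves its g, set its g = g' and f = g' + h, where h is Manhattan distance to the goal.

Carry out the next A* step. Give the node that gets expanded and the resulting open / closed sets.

step 1: expand (1,4) (f=4, h=3) → closed; open now [(0,4) g=2 f=6, (1,5) g=2 f=6, (2,3) g=1 f=4, (2,5) g=1 f=6, (3,4) g=1 f=6]

expanded=(1,4); open=[(0,4) g=2 f=6, (1,5) g=2 f=6, (2,3) g=1 f=4, (2,5) g=1 f=6, (3,4) g=1 f=6]; closed=[(1,4), (2,4)]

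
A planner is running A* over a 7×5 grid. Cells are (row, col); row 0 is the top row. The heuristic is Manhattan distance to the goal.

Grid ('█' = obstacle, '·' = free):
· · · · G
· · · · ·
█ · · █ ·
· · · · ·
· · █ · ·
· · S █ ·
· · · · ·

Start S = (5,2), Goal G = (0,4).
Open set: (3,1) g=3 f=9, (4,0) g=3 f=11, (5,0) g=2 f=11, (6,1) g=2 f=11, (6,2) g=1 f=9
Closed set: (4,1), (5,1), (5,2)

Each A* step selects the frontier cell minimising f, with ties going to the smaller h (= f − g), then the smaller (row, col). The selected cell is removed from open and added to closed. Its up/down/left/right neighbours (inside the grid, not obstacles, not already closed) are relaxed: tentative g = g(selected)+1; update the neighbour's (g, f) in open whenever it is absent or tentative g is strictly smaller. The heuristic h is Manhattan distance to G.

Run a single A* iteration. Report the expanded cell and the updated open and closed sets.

step 1: expand (3,1) (f=9, h=6) → closed; open now [(2,1) g=4 f=9, (3,0) g=4 f=11, (3,2) g=4 f=9, (4,0) g=3 f=11, (5,0) g=2 f=11, (6,1) g=2 f=11, (6,2) g=1 f=9]

expanded=(3,1); open=[(2,1) g=4 f=9, (3,0) g=4 f=11, (3,2) g=4 f=9, (4,0) g=3 f=11, (5,0) g=2 f=11, (6,1) g=2 f=11, (6,2) g=1 f=9]; closed=[(3,1), (4,1), (5,1), (5,2)]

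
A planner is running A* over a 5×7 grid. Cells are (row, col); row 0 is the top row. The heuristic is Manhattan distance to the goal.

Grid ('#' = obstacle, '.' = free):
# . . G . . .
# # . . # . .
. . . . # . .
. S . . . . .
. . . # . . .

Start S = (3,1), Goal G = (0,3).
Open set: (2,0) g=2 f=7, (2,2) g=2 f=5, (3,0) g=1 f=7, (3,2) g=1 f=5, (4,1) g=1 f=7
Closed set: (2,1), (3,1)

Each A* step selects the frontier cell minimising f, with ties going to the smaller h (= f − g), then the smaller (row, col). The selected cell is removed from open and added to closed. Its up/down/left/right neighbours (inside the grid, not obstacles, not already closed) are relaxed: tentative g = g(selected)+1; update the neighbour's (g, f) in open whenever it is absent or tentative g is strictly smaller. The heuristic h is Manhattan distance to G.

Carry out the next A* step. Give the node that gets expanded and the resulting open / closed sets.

expanded=(2,2); open=[(1,2) g=3 f=5, (2,0) g=2 f=7, (2,3) g=3 f=5, (3,0) g=1 f=7, (3,2) g=1 f=5, (4,1) g=1 f=7]; closed=[(2,1), (2,2), (3,1)]

step 1: expand (2,2) (f=5, h=3) → closed; open now [(1,2) g=3 f=5, (2,0) g=2 f=7, (2,3) g=3 f=5, (3,0) g=1 f=7, (3,2) g=1 f=5, (4,1) g=1 f=7]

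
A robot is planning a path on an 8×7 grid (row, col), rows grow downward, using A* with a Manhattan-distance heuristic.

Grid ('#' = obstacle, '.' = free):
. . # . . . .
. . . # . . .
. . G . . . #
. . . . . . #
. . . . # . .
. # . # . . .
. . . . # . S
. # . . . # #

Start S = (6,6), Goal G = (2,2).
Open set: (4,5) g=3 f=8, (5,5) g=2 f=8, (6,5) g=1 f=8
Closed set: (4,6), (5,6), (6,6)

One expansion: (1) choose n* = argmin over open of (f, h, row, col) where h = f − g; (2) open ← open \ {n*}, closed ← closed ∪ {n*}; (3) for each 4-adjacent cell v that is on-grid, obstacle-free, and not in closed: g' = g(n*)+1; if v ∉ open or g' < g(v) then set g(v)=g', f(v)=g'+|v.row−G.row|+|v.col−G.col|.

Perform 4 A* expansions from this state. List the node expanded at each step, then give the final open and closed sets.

order=[(4,5) → (3,5) → (2,5) → (2,4)]; open=[(1,4) g=7 f=10, (1,5) g=6 f=10, (2,3) g=7 f=8, (3,4) g=5 f=8, (5,5) g=2 f=8, (6,5) g=1 f=8]; closed=[(2,4), (2,5), (3,5), (4,5), (4,6), (5,6), (6,6)]

step 1: expand (4,5) (f=8, h=5) → closed; open now [(3,5) g=4 f=8, (5,5) g=2 f=8, (6,5) g=1 f=8]
step 2: expand (3,5) (f=8, h=4) → closed; open now [(2,5) g=5 f=8, (3,4) g=5 f=8, (5,5) g=2 f=8, (6,5) g=1 f=8]
step 3: expand (2,5) (f=8, h=3) → closed; open now [(1,5) g=6 f=10, (2,4) g=6 f=8, (3,4) g=5 f=8, (5,5) g=2 f=8, (6,5) g=1 f=8]
step 4: expand (2,4) (f=8, h=2) → closed; open now [(1,4) g=7 f=10, (1,5) g=6 f=10, (2,3) g=7 f=8, (3,4) g=5 f=8, (5,5) g=2 f=8, (6,5) g=1 f=8]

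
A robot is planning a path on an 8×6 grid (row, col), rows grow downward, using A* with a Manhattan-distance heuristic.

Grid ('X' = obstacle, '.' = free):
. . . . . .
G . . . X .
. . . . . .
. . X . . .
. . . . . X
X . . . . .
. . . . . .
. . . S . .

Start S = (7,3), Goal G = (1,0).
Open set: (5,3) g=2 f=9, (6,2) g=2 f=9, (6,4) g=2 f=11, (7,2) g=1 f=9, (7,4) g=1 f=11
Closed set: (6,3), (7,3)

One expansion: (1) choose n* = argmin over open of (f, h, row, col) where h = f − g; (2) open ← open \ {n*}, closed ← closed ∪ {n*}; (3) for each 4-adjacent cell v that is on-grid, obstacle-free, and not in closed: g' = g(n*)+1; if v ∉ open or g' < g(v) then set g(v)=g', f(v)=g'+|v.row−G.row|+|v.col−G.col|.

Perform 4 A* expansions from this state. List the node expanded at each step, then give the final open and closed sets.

step 1: expand (5,3) (f=9, h=7) → closed; open now [(4,3) g=3 f=9, (5,2) g=3 f=9, (5,4) g=3 f=11, (6,2) g=2 f=9, (6,4) g=2 f=11, (7,2) g=1 f=9, (7,4) g=1 f=11]
step 2: expand (4,3) (f=9, h=6) → closed; open now [(3,3) g=4 f=9, (4,2) g=4 f=9, (4,4) g=4 f=11, (5,2) g=3 f=9, (5,4) g=3 f=11, (6,2) g=2 f=9, (6,4) g=2 f=11, (7,2) g=1 f=9, (7,4) g=1 f=11]
step 3: expand (3,3) (f=9, h=5) → closed; open now [(2,3) g=5 f=9, (3,4) g=5 f=11, (4,2) g=4 f=9, (4,4) g=4 f=11, (5,2) g=3 f=9, (5,4) g=3 f=11, (6,2) g=2 f=9, (6,4) g=2 f=11, (7,2) g=1 f=9, (7,4) g=1 f=11]
step 4: expand (2,3) (f=9, h=4) → closed; open now [(1,3) g=6 f=9, (2,2) g=6 f=9, (2,4) g=6 f=11, (3,4) g=5 f=11, (4,2) g=4 f=9, (4,4) g=4 f=11, (5,2) g=3 f=9, (5,4) g=3 f=11, (6,2) g=2 f=9, (6,4) g=2 f=11, (7,2) g=1 f=9, (7,4) g=1 f=11]

order=[(5,3) → (4,3) → (3,3) → (2,3)]; open=[(1,3) g=6 f=9, (2,2) g=6 f=9, (2,4) g=6 f=11, (3,4) g=5 f=11, (4,2) g=4 f=9, (4,4) g=4 f=11, (5,2) g=3 f=9, (5,4) g=3 f=11, (6,2) g=2 f=9, (6,4) g=2 f=11, (7,2) g=1 f=9, (7,4) g=1 f=11]; closed=[(2,3), (3,3), (4,3), (5,3), (6,3), (7,3)]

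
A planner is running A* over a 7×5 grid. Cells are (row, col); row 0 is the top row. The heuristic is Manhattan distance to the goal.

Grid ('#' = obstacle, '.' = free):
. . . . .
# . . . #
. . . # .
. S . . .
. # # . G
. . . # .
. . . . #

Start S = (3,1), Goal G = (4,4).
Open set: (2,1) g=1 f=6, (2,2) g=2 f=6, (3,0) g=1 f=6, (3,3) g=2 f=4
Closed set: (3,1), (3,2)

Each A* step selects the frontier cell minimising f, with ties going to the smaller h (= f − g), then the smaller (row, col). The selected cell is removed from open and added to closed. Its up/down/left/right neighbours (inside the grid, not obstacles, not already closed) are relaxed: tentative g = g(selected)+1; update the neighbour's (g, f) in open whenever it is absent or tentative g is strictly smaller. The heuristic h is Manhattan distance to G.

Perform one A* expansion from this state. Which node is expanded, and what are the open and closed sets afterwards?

step 1: expand (3,3) (f=4, h=2) → closed; open now [(2,1) g=1 f=6, (2,2) g=2 f=6, (3,0) g=1 f=6, (3,4) g=3 f=4, (4,3) g=3 f=4]

expanded=(3,3); open=[(2,1) g=1 f=6, (2,2) g=2 f=6, (3,0) g=1 f=6, (3,4) g=3 f=4, (4,3) g=3 f=4]; closed=[(3,1), (3,2), (3,3)]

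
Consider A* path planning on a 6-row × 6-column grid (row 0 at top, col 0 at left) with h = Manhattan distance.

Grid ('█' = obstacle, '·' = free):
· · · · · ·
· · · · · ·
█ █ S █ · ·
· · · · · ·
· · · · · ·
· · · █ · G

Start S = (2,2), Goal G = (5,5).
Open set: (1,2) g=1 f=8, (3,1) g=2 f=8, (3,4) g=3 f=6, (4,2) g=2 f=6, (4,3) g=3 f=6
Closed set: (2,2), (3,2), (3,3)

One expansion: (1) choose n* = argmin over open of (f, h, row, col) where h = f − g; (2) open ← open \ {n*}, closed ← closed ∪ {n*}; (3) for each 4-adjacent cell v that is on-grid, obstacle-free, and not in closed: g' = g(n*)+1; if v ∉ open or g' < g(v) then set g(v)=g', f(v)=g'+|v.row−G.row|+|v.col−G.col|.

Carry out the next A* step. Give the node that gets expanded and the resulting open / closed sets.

expanded=(3,4); open=[(1,2) g=1 f=8, (2,4) g=4 f=8, (3,1) g=2 f=8, (3,5) g=4 f=6, (4,2) g=2 f=6, (4,3) g=3 f=6, (4,4) g=4 f=6]; closed=[(2,2), (3,2), (3,3), (3,4)]

step 1: expand (3,4) (f=6, h=3) → closed; open now [(1,2) g=1 f=8, (2,4) g=4 f=8, (3,1) g=2 f=8, (3,5) g=4 f=6, (4,2) g=2 f=6, (4,3) g=3 f=6, (4,4) g=4 f=6]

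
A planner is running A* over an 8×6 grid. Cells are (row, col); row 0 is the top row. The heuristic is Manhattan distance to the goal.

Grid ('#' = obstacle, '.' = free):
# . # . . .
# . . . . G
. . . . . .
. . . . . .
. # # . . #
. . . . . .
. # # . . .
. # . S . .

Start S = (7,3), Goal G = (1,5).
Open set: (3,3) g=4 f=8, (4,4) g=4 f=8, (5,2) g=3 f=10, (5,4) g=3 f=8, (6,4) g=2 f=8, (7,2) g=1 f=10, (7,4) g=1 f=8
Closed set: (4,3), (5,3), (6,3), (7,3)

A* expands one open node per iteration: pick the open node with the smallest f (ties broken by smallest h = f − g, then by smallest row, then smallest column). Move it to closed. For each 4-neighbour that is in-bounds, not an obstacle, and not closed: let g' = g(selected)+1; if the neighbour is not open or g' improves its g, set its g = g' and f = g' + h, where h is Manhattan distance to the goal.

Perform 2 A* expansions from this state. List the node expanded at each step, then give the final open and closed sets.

order=[(3,3) → (2,3)]; open=[(1,3) g=6 f=8, (2,2) g=6 f=10, (2,4) g=6 f=8, (3,2) g=5 f=10, (3,4) g=5 f=8, (4,4) g=4 f=8, (5,2) g=3 f=10, (5,4) g=3 f=8, (6,4) g=2 f=8, (7,2) g=1 f=10, (7,4) g=1 f=8]; closed=[(2,3), (3,3), (4,3), (5,3), (6,3), (7,3)]

step 1: expand (3,3) (f=8, h=4) → closed; open now [(2,3) g=5 f=8, (3,2) g=5 f=10, (3,4) g=5 f=8, (4,4) g=4 f=8, (5,2) g=3 f=10, (5,4) g=3 f=8, (6,4) g=2 f=8, (7,2) g=1 f=10, (7,4) g=1 f=8]
step 2: expand (2,3) (f=8, h=3) → closed; open now [(1,3) g=6 f=8, (2,2) g=6 f=10, (2,4) g=6 f=8, (3,2) g=5 f=10, (3,4) g=5 f=8, (4,4) g=4 f=8, (5,2) g=3 f=10, (5,4) g=3 f=8, (6,4) g=2 f=8, (7,2) g=1 f=10, (7,4) g=1 f=8]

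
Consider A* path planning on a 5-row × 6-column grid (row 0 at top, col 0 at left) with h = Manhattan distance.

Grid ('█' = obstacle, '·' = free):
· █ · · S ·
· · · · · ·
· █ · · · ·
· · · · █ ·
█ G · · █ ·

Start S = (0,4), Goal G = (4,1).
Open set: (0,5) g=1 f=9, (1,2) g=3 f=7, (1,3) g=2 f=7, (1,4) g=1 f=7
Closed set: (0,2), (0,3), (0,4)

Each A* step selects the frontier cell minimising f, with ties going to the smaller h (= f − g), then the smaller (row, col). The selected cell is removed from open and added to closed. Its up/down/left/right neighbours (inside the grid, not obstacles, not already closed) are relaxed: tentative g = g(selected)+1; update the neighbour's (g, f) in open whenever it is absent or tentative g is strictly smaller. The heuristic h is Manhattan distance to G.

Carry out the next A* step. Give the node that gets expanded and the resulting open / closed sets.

expanded=(1,2); open=[(0,5) g=1 f=9, (1,1) g=4 f=7, (1,3) g=2 f=7, (1,4) g=1 f=7, (2,2) g=4 f=7]; closed=[(0,2), (0,3), (0,4), (1,2)]

step 1: expand (1,2) (f=7, h=4) → closed; open now [(0,5) g=1 f=9, (1,1) g=4 f=7, (1,3) g=2 f=7, (1,4) g=1 f=7, (2,2) g=4 f=7]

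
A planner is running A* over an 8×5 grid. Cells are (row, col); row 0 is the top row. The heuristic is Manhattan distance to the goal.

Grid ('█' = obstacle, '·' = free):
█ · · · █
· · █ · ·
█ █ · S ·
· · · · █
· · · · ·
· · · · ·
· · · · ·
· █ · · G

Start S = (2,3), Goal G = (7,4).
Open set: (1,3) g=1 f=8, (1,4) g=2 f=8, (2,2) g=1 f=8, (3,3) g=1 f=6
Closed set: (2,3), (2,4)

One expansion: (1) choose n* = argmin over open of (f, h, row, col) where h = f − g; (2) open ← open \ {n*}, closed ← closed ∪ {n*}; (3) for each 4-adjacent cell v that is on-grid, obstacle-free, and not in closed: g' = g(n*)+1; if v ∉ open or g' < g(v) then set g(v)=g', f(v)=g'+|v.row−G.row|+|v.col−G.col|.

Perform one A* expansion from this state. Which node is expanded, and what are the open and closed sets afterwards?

expanded=(3,3); open=[(1,3) g=1 f=8, (1,4) g=2 f=8, (2,2) g=1 f=8, (3,2) g=2 f=8, (4,3) g=2 f=6]; closed=[(2,3), (2,4), (3,3)]

step 1: expand (3,3) (f=6, h=5) → closed; open now [(1,3) g=1 f=8, (1,4) g=2 f=8, (2,2) g=1 f=8, (3,2) g=2 f=8, (4,3) g=2 f=6]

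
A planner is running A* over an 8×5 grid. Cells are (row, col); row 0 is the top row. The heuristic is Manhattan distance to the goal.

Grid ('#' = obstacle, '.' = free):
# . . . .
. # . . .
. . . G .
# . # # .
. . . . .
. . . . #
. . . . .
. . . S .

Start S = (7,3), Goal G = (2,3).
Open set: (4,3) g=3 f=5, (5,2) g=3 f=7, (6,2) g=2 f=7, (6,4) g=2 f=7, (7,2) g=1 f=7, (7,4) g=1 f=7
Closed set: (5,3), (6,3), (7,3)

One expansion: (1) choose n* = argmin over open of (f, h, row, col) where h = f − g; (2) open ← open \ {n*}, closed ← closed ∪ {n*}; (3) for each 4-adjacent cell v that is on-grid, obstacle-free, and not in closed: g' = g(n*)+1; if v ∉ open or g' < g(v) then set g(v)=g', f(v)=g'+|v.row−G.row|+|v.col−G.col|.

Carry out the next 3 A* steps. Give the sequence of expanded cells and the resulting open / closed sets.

step 1: expand (4,3) (f=5, h=2) → closed; open now [(4,2) g=4 f=7, (4,4) g=4 f=7, (5,2) g=3 f=7, (6,2) g=2 f=7, (6,4) g=2 f=7, (7,2) g=1 f=7, (7,4) g=1 f=7]
step 2: expand (4,2) (f=7, h=3) → closed; open now [(4,1) g=5 f=9, (4,4) g=4 f=7, (5,2) g=3 f=7, (6,2) g=2 f=7, (6,4) g=2 f=7, (7,2) g=1 f=7, (7,4) g=1 f=7]
step 3: expand (4,4) (f=7, h=3) → closed; open now [(3,4) g=5 f=7, (4,1) g=5 f=9, (5,2) g=3 f=7, (6,2) g=2 f=7, (6,4) g=2 f=7, (7,2) g=1 f=7, (7,4) g=1 f=7]

order=[(4,3) → (4,2) → (4,4)]; open=[(3,4) g=5 f=7, (4,1) g=5 f=9, (5,2) g=3 f=7, (6,2) g=2 f=7, (6,4) g=2 f=7, (7,2) g=1 f=7, (7,4) g=1 f=7]; closed=[(4,2), (4,3), (4,4), (5,3), (6,3), (7,3)]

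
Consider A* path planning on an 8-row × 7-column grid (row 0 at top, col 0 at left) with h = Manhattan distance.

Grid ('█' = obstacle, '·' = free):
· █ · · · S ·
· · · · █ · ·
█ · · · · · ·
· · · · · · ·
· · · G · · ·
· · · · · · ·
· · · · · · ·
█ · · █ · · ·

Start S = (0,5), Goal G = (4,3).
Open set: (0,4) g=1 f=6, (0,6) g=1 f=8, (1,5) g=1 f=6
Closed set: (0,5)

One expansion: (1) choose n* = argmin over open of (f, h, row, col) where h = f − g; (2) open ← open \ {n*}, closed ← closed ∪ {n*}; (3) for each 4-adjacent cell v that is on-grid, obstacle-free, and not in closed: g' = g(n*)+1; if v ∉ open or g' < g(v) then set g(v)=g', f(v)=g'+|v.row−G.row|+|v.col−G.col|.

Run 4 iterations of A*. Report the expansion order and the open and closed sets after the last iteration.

step 1: expand (0,4) (f=6, h=5) → closed; open now [(0,3) g=2 f=6, (0,6) g=1 f=8, (1,5) g=1 f=6]
step 2: expand (0,3) (f=6, h=4) → closed; open now [(0,2) g=3 f=8, (0,6) g=1 f=8, (1,3) g=3 f=6, (1,5) g=1 f=6]
step 3: expand (1,3) (f=6, h=3) → closed; open now [(0,2) g=3 f=8, (0,6) g=1 f=8, (1,2) g=4 f=8, (1,5) g=1 f=6, (2,3) g=4 f=6]
step 4: expand (2,3) (f=6, h=2) → closed; open now [(0,2) g=3 f=8, (0,6) g=1 f=8, (1,2) g=4 f=8, (1,5) g=1 f=6, (2,2) g=5 f=8, (2,4) g=5 f=8, (3,3) g=5 f=6]

order=[(0,4) → (0,3) → (1,3) → (2,3)]; open=[(0,2) g=3 f=8, (0,6) g=1 f=8, (1,2) g=4 f=8, (1,5) g=1 f=6, (2,2) g=5 f=8, (2,4) g=5 f=8, (3,3) g=5 f=6]; closed=[(0,3), (0,4), (0,5), (1,3), (2,3)]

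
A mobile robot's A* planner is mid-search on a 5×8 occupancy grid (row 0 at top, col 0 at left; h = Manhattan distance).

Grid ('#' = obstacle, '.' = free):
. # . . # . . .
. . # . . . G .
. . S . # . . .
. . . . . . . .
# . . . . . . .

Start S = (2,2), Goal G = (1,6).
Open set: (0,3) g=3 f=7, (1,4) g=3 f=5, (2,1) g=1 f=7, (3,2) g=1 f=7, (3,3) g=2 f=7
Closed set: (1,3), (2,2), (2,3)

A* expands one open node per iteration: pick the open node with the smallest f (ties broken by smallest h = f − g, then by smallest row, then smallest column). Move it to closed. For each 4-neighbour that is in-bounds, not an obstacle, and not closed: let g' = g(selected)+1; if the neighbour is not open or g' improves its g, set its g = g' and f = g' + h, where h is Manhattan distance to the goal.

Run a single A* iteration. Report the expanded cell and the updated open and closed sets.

expanded=(1,4); open=[(0,3) g=3 f=7, (1,5) g=4 f=5, (2,1) g=1 f=7, (3,2) g=1 f=7, (3,3) g=2 f=7]; closed=[(1,3), (1,4), (2,2), (2,3)]

step 1: expand (1,4) (f=5, h=2) → closed; open now [(0,3) g=3 f=7, (1,5) g=4 f=5, (2,1) g=1 f=7, (3,2) g=1 f=7, (3,3) g=2 f=7]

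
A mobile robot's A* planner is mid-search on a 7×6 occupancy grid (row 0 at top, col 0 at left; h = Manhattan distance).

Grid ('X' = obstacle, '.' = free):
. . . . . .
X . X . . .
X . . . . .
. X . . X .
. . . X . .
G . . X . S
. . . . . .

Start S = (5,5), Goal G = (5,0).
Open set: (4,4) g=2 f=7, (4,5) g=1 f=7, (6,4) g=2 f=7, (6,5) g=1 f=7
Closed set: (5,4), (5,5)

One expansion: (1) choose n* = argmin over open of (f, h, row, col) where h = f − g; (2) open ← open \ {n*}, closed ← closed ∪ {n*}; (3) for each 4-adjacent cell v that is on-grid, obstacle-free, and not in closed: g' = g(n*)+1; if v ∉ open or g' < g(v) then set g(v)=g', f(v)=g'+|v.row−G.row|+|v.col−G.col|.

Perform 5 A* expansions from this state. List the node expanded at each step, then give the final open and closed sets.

step 1: expand (4,4) (f=7, h=5) → closed; open now [(4,5) g=1 f=7, (6,4) g=2 f=7, (6,5) g=1 f=7]
step 2: expand (6,4) (f=7, h=5) → closed; open now [(4,5) g=1 f=7, (6,3) g=3 f=7, (6,5) g=1 f=7]
step 3: expand (6,3) (f=7, h=4) → closed; open now [(4,5) g=1 f=7, (6,2) g=4 f=7, (6,5) g=1 f=7]
step 4: expand (6,2) (f=7, h=3) → closed; open now [(4,5) g=1 f=7, (5,2) g=5 f=7, (6,1) g=5 f=7, (6,5) g=1 f=7]
step 5: expand (5,2) (f=7, h=2) → closed; open now [(4,2) g=6 f=9, (4,5) g=1 f=7, (5,1) g=6 f=7, (6,1) g=5 f=7, (6,5) g=1 f=7]

order=[(4,4) → (6,4) → (6,3) → (6,2) → (5,2)]; open=[(4,2) g=6 f=9, (4,5) g=1 f=7, (5,1) g=6 f=7, (6,1) g=5 f=7, (6,5) g=1 f=7]; closed=[(4,4), (5,2), (5,4), (5,5), (6,2), (6,3), (6,4)]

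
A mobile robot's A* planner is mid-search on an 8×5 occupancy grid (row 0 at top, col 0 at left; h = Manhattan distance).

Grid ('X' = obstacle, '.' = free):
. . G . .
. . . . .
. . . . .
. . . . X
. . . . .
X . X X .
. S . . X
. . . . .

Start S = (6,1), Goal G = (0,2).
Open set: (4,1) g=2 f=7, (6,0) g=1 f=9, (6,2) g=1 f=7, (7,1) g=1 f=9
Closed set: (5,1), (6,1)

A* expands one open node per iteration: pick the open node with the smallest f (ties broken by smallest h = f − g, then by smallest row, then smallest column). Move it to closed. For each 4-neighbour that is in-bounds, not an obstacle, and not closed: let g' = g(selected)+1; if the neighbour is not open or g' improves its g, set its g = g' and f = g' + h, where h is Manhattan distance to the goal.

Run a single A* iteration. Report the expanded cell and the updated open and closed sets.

step 1: expand (4,1) (f=7, h=5) → closed; open now [(3,1) g=3 f=7, (4,0) g=3 f=9, (4,2) g=3 f=7, (6,0) g=1 f=9, (6,2) g=1 f=7, (7,1) g=1 f=9]

expanded=(4,1); open=[(3,1) g=3 f=7, (4,0) g=3 f=9, (4,2) g=3 f=7, (6,0) g=1 f=9, (6,2) g=1 f=7, (7,1) g=1 f=9]; closed=[(4,1), (5,1), (6,1)]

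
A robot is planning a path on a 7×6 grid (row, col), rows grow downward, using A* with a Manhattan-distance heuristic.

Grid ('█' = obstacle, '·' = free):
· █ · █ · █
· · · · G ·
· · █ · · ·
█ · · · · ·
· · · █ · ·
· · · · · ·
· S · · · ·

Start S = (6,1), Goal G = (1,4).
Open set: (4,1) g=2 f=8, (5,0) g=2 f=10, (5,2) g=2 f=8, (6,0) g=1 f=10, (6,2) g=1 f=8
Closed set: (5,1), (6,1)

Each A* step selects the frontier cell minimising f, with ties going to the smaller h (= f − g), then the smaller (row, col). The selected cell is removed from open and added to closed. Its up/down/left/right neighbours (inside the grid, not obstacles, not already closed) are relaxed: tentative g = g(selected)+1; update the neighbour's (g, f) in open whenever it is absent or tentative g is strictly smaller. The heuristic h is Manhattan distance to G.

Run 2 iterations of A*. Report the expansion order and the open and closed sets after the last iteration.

order=[(4,1) → (3,1)]; open=[(2,1) g=4 f=8, (3,2) g=4 f=8, (4,0) g=3 f=10, (4,2) g=3 f=8, (5,0) g=2 f=10, (5,2) g=2 f=8, (6,0) g=1 f=10, (6,2) g=1 f=8]; closed=[(3,1), (4,1), (5,1), (6,1)]

step 1: expand (4,1) (f=8, h=6) → closed; open now [(3,1) g=3 f=8, (4,0) g=3 f=10, (4,2) g=3 f=8, (5,0) g=2 f=10, (5,2) g=2 f=8, (6,0) g=1 f=10, (6,2) g=1 f=8]
step 2: expand (3,1) (f=8, h=5) → closed; open now [(2,1) g=4 f=8, (3,2) g=4 f=8, (4,0) g=3 f=10, (4,2) g=3 f=8, (5,0) g=2 f=10, (5,2) g=2 f=8, (6,0) g=1 f=10, (6,2) g=1 f=8]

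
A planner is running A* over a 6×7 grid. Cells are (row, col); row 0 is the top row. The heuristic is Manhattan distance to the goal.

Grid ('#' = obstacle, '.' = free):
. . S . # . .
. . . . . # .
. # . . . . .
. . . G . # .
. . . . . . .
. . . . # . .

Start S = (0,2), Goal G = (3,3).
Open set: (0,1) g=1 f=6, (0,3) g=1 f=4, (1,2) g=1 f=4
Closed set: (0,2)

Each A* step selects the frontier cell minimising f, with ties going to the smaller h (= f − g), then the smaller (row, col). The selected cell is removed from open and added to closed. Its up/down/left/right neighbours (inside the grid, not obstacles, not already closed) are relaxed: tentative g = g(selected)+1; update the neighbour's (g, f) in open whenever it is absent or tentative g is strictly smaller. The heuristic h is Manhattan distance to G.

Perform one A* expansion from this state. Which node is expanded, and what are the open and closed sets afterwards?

step 1: expand (0,3) (f=4, h=3) → closed; open now [(0,1) g=1 f=6, (1,2) g=1 f=4, (1,3) g=2 f=4]

expanded=(0,3); open=[(0,1) g=1 f=6, (1,2) g=1 f=4, (1,3) g=2 f=4]; closed=[(0,2), (0,3)]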